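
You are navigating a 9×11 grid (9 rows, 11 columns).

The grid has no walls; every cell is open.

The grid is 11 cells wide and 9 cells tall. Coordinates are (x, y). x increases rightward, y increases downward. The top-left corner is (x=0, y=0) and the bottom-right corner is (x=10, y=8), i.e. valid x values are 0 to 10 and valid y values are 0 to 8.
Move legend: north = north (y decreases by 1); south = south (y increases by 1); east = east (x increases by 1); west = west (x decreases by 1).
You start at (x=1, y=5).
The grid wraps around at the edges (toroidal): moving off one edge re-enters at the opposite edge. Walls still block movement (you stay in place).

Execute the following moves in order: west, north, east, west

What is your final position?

Start: (x=1, y=5)
  west (west): (x=1, y=5) -> (x=0, y=5)
  north (north): (x=0, y=5) -> (x=0, y=4)
  east (east): (x=0, y=4) -> (x=1, y=4)
  west (west): (x=1, y=4) -> (x=0, y=4)
Final: (x=0, y=4)

Answer: Final position: (x=0, y=4)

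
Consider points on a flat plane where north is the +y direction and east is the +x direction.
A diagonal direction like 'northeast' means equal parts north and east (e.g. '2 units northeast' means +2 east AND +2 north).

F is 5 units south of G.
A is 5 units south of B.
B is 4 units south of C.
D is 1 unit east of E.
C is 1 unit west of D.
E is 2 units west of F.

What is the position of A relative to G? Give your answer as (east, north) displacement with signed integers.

Place G at the origin (east=0, north=0).
  F is 5 units south of G: delta (east=+0, north=-5); F at (east=0, north=-5).
  E is 2 units west of F: delta (east=-2, north=+0); E at (east=-2, north=-5).
  D is 1 unit east of E: delta (east=+1, north=+0); D at (east=-1, north=-5).
  C is 1 unit west of D: delta (east=-1, north=+0); C at (east=-2, north=-5).
  B is 4 units south of C: delta (east=+0, north=-4); B at (east=-2, north=-9).
  A is 5 units south of B: delta (east=+0, north=-5); A at (east=-2, north=-14).
Therefore A relative to G: (east=-2, north=-14).

Answer: A is at (east=-2, north=-14) relative to G.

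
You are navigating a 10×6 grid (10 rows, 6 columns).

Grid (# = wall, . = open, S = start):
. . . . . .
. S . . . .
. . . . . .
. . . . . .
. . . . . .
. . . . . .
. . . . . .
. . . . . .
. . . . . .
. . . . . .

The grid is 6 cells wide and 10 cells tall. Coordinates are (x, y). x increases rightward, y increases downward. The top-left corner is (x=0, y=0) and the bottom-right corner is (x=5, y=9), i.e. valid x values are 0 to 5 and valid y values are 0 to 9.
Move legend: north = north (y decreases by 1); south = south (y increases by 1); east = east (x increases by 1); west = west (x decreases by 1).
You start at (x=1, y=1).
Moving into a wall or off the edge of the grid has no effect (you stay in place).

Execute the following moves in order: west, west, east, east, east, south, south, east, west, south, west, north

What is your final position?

Start: (x=1, y=1)
  west (west): (x=1, y=1) -> (x=0, y=1)
  west (west): blocked, stay at (x=0, y=1)
  east (east): (x=0, y=1) -> (x=1, y=1)
  east (east): (x=1, y=1) -> (x=2, y=1)
  east (east): (x=2, y=1) -> (x=3, y=1)
  south (south): (x=3, y=1) -> (x=3, y=2)
  south (south): (x=3, y=2) -> (x=3, y=3)
  east (east): (x=3, y=3) -> (x=4, y=3)
  west (west): (x=4, y=3) -> (x=3, y=3)
  south (south): (x=3, y=3) -> (x=3, y=4)
  west (west): (x=3, y=4) -> (x=2, y=4)
  north (north): (x=2, y=4) -> (x=2, y=3)
Final: (x=2, y=3)

Answer: Final position: (x=2, y=3)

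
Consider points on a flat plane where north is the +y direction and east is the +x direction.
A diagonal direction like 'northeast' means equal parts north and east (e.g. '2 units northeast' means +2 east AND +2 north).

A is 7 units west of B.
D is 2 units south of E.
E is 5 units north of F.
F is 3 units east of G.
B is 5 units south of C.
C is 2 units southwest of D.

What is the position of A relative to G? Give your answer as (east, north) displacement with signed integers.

Answer: A is at (east=-6, north=-4) relative to G.

Derivation:
Place G at the origin (east=0, north=0).
  F is 3 units east of G: delta (east=+3, north=+0); F at (east=3, north=0).
  E is 5 units north of F: delta (east=+0, north=+5); E at (east=3, north=5).
  D is 2 units south of E: delta (east=+0, north=-2); D at (east=3, north=3).
  C is 2 units southwest of D: delta (east=-2, north=-2); C at (east=1, north=1).
  B is 5 units south of C: delta (east=+0, north=-5); B at (east=1, north=-4).
  A is 7 units west of B: delta (east=-7, north=+0); A at (east=-6, north=-4).
Therefore A relative to G: (east=-6, north=-4).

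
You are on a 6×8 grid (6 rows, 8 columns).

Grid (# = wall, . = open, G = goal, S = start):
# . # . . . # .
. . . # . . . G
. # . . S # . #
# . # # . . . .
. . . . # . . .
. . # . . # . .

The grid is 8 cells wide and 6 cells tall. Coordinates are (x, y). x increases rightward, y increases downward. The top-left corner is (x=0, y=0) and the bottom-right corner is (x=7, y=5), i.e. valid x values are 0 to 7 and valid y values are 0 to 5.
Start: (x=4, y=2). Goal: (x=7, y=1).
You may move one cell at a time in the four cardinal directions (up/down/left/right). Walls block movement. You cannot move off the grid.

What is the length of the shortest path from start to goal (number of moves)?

Answer: Shortest path length: 4

Derivation:
BFS from (x=4, y=2) until reaching (x=7, y=1):
  Distance 0: (x=4, y=2)
  Distance 1: (x=4, y=1), (x=3, y=2), (x=4, y=3)
  Distance 2: (x=4, y=0), (x=5, y=1), (x=2, y=2), (x=5, y=3)
  Distance 3: (x=3, y=0), (x=5, y=0), (x=2, y=1), (x=6, y=1), (x=6, y=3), (x=5, y=4)
  Distance 4: (x=1, y=1), (x=7, y=1), (x=6, y=2), (x=7, y=3), (x=6, y=4)  <- goal reached here
One shortest path (4 moves): (x=4, y=2) -> (x=4, y=1) -> (x=5, y=1) -> (x=6, y=1) -> (x=7, y=1)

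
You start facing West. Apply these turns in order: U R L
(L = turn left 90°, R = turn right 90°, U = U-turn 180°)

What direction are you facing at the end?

Start: West
  U (U-turn (180°)) -> East
  R (right (90° clockwise)) -> South
  L (left (90° counter-clockwise)) -> East
Final: East

Answer: Final heading: East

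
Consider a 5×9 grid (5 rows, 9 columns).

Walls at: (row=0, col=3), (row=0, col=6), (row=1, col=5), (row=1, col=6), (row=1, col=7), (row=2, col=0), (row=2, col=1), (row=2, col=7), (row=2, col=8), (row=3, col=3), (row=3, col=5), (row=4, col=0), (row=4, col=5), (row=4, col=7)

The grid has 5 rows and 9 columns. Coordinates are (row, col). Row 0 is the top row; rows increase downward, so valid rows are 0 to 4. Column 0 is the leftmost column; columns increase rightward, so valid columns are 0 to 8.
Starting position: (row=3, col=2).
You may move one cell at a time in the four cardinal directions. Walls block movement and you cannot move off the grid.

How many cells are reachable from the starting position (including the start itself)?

BFS flood-fill from (row=3, col=2):
  Distance 0: (row=3, col=2)
  Distance 1: (row=2, col=2), (row=3, col=1), (row=4, col=2)
  Distance 2: (row=1, col=2), (row=2, col=3), (row=3, col=0), (row=4, col=1), (row=4, col=3)
  Distance 3: (row=0, col=2), (row=1, col=1), (row=1, col=3), (row=2, col=4), (row=4, col=4)
  Distance 4: (row=0, col=1), (row=1, col=0), (row=1, col=4), (row=2, col=5), (row=3, col=4)
  Distance 5: (row=0, col=0), (row=0, col=4), (row=2, col=6)
  Distance 6: (row=0, col=5), (row=3, col=6)
  Distance 7: (row=3, col=7), (row=4, col=6)
  Distance 8: (row=3, col=8)
  Distance 9: (row=4, col=8)
Total reachable: 28 (grid has 31 open cells total)

Answer: Reachable cells: 28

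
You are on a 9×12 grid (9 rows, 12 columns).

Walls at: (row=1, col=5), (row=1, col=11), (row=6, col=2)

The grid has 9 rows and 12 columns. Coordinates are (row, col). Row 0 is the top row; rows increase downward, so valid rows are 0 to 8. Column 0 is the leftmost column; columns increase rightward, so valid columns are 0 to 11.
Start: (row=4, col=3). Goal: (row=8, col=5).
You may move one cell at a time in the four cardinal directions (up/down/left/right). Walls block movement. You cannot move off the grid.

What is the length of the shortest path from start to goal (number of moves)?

Answer: Shortest path length: 6

Derivation:
BFS from (row=4, col=3) until reaching (row=8, col=5):
  Distance 0: (row=4, col=3)
  Distance 1: (row=3, col=3), (row=4, col=2), (row=4, col=4), (row=5, col=3)
  Distance 2: (row=2, col=3), (row=3, col=2), (row=3, col=4), (row=4, col=1), (row=4, col=5), (row=5, col=2), (row=5, col=4), (row=6, col=3)
  Distance 3: (row=1, col=3), (row=2, col=2), (row=2, col=4), (row=3, col=1), (row=3, col=5), (row=4, col=0), (row=4, col=6), (row=5, col=1), (row=5, col=5), (row=6, col=4), (row=7, col=3)
  Distance 4: (row=0, col=3), (row=1, col=2), (row=1, col=4), (row=2, col=1), (row=2, col=5), (row=3, col=0), (row=3, col=6), (row=4, col=7), (row=5, col=0), (row=5, col=6), (row=6, col=1), (row=6, col=5), (row=7, col=2), (row=7, col=4), (row=8, col=3)
  Distance 5: (row=0, col=2), (row=0, col=4), (row=1, col=1), (row=2, col=0), (row=2, col=6), (row=3, col=7), (row=4, col=8), (row=5, col=7), (row=6, col=0), (row=6, col=6), (row=7, col=1), (row=7, col=5), (row=8, col=2), (row=8, col=4)
  Distance 6: (row=0, col=1), (row=0, col=5), (row=1, col=0), (row=1, col=6), (row=2, col=7), (row=3, col=8), (row=4, col=9), (row=5, col=8), (row=6, col=7), (row=7, col=0), (row=7, col=6), (row=8, col=1), (row=8, col=5)  <- goal reached here
One shortest path (6 moves): (row=4, col=3) -> (row=4, col=4) -> (row=4, col=5) -> (row=5, col=5) -> (row=6, col=5) -> (row=7, col=5) -> (row=8, col=5)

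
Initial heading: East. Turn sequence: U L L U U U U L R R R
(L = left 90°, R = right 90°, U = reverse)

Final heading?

Answer: Final heading: West

Derivation:
Start: East
  U (U-turn (180°)) -> West
  L (left (90° counter-clockwise)) -> South
  L (left (90° counter-clockwise)) -> East
  U (U-turn (180°)) -> West
  U (U-turn (180°)) -> East
  U (U-turn (180°)) -> West
  U (U-turn (180°)) -> East
  L (left (90° counter-clockwise)) -> North
  R (right (90° clockwise)) -> East
  R (right (90° clockwise)) -> South
  R (right (90° clockwise)) -> West
Final: West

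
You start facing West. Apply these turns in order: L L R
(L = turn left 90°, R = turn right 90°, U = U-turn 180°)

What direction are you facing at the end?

Start: West
  L (left (90° counter-clockwise)) -> South
  L (left (90° counter-clockwise)) -> East
  R (right (90° clockwise)) -> South
Final: South

Answer: Final heading: South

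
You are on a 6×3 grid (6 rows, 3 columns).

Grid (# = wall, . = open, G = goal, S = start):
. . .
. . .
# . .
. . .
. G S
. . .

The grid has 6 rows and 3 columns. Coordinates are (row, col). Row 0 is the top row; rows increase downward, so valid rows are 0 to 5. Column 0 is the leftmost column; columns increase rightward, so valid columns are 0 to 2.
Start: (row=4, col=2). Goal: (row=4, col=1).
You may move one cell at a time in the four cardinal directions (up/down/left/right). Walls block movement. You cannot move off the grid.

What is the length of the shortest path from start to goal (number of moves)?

BFS from (row=4, col=2) until reaching (row=4, col=1):
  Distance 0: (row=4, col=2)
  Distance 1: (row=3, col=2), (row=4, col=1), (row=5, col=2)  <- goal reached here
One shortest path (1 moves): (row=4, col=2) -> (row=4, col=1)

Answer: Shortest path length: 1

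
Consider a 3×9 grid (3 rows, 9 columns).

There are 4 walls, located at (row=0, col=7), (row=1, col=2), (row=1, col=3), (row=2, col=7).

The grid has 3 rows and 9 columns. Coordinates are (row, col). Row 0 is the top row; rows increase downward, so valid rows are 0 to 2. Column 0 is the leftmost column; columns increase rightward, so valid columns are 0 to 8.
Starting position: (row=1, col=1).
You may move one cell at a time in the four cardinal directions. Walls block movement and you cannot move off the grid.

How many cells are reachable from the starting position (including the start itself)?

Answer: Reachable cells: 23

Derivation:
BFS flood-fill from (row=1, col=1):
  Distance 0: (row=1, col=1)
  Distance 1: (row=0, col=1), (row=1, col=0), (row=2, col=1)
  Distance 2: (row=0, col=0), (row=0, col=2), (row=2, col=0), (row=2, col=2)
  Distance 3: (row=0, col=3), (row=2, col=3)
  Distance 4: (row=0, col=4), (row=2, col=4)
  Distance 5: (row=0, col=5), (row=1, col=4), (row=2, col=5)
  Distance 6: (row=0, col=6), (row=1, col=5), (row=2, col=6)
  Distance 7: (row=1, col=6)
  Distance 8: (row=1, col=7)
  Distance 9: (row=1, col=8)
  Distance 10: (row=0, col=8), (row=2, col=8)
Total reachable: 23 (grid has 23 open cells total)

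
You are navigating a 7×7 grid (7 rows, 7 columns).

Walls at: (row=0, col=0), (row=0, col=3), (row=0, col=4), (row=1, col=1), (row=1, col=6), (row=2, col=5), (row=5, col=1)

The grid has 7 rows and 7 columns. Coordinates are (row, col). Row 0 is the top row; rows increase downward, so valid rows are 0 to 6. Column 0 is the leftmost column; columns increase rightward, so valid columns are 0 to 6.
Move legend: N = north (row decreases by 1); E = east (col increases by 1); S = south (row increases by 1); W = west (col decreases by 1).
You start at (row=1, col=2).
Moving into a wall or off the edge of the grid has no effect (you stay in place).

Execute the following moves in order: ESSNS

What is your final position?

Answer: Final position: (row=3, col=3)

Derivation:
Start: (row=1, col=2)
  E (east): (row=1, col=2) -> (row=1, col=3)
  S (south): (row=1, col=3) -> (row=2, col=3)
  S (south): (row=2, col=3) -> (row=3, col=3)
  N (north): (row=3, col=3) -> (row=2, col=3)
  S (south): (row=2, col=3) -> (row=3, col=3)
Final: (row=3, col=3)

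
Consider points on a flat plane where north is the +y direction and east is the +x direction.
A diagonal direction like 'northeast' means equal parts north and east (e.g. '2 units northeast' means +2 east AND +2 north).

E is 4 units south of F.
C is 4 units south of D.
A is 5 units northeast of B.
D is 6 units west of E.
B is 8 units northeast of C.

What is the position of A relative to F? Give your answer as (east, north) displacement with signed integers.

Place F at the origin (east=0, north=0).
  E is 4 units south of F: delta (east=+0, north=-4); E at (east=0, north=-4).
  D is 6 units west of E: delta (east=-6, north=+0); D at (east=-6, north=-4).
  C is 4 units south of D: delta (east=+0, north=-4); C at (east=-6, north=-8).
  B is 8 units northeast of C: delta (east=+8, north=+8); B at (east=2, north=0).
  A is 5 units northeast of B: delta (east=+5, north=+5); A at (east=7, north=5).
Therefore A relative to F: (east=7, north=5).

Answer: A is at (east=7, north=5) relative to F.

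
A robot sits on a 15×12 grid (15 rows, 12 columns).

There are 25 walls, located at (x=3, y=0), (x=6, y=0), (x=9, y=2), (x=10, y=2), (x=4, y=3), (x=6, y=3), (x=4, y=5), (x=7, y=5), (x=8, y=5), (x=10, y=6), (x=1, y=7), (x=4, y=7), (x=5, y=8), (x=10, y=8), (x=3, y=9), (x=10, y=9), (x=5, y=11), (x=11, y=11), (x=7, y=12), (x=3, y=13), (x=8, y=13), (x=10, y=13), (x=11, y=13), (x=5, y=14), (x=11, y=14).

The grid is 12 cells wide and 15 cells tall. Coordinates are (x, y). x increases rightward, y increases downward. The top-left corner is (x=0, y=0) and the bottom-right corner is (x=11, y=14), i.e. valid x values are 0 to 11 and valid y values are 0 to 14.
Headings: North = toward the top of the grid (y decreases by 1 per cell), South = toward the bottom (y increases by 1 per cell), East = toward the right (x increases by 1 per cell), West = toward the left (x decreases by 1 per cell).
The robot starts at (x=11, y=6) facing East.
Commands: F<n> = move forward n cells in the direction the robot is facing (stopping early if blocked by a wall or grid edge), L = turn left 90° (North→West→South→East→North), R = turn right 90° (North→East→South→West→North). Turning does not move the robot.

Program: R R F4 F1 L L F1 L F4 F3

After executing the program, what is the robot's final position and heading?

Start: (x=11, y=6), facing East
  R: turn right, now facing South
  R: turn right, now facing West
  F4: move forward 0/4 (blocked), now at (x=11, y=6)
  F1: move forward 0/1 (blocked), now at (x=11, y=6)
  L: turn left, now facing South
  L: turn left, now facing East
  F1: move forward 0/1 (blocked), now at (x=11, y=6)
  L: turn left, now facing North
  F4: move forward 4, now at (x=11, y=2)
  F3: move forward 2/3 (blocked), now at (x=11, y=0)
Final: (x=11, y=0), facing North

Answer: Final position: (x=11, y=0), facing North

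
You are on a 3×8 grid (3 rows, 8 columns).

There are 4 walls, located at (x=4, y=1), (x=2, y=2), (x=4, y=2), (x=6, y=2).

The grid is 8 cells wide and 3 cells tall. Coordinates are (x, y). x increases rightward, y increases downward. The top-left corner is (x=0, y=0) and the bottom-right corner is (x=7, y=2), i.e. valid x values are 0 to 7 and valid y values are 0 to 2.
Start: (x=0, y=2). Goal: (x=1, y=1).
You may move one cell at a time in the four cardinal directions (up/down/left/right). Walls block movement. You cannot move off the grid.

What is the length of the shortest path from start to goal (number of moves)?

BFS from (x=0, y=2) until reaching (x=1, y=1):
  Distance 0: (x=0, y=2)
  Distance 1: (x=0, y=1), (x=1, y=2)
  Distance 2: (x=0, y=0), (x=1, y=1)  <- goal reached here
One shortest path (2 moves): (x=0, y=2) -> (x=1, y=2) -> (x=1, y=1)

Answer: Shortest path length: 2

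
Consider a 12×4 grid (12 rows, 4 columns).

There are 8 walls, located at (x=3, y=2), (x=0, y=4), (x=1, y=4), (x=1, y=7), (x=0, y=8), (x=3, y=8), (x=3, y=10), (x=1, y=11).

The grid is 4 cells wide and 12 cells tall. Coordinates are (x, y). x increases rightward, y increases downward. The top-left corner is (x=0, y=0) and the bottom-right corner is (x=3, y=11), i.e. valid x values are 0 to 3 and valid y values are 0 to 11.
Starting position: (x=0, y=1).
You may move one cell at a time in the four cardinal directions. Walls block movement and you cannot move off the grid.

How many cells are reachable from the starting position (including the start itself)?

BFS flood-fill from (x=0, y=1):
  Distance 0: (x=0, y=1)
  Distance 1: (x=0, y=0), (x=1, y=1), (x=0, y=2)
  Distance 2: (x=1, y=0), (x=2, y=1), (x=1, y=2), (x=0, y=3)
  Distance 3: (x=2, y=0), (x=3, y=1), (x=2, y=2), (x=1, y=3)
  Distance 4: (x=3, y=0), (x=2, y=3)
  Distance 5: (x=3, y=3), (x=2, y=4)
  Distance 6: (x=3, y=4), (x=2, y=5)
  Distance 7: (x=1, y=5), (x=3, y=5), (x=2, y=6)
  Distance 8: (x=0, y=5), (x=1, y=6), (x=3, y=6), (x=2, y=7)
  Distance 9: (x=0, y=6), (x=3, y=7), (x=2, y=8)
  Distance 10: (x=0, y=7), (x=1, y=8), (x=2, y=9)
  Distance 11: (x=1, y=9), (x=3, y=9), (x=2, y=10)
  Distance 12: (x=0, y=9), (x=1, y=10), (x=2, y=11)
  Distance 13: (x=0, y=10), (x=3, y=11)
  Distance 14: (x=0, y=11)
Total reachable: 40 (grid has 40 open cells total)

Answer: Reachable cells: 40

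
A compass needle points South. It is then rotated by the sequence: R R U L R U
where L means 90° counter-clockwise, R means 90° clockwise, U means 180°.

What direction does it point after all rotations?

Start: South
  R (right (90° clockwise)) -> West
  R (right (90° clockwise)) -> North
  U (U-turn (180°)) -> South
  L (left (90° counter-clockwise)) -> East
  R (right (90° clockwise)) -> South
  U (U-turn (180°)) -> North
Final: North

Answer: Final heading: North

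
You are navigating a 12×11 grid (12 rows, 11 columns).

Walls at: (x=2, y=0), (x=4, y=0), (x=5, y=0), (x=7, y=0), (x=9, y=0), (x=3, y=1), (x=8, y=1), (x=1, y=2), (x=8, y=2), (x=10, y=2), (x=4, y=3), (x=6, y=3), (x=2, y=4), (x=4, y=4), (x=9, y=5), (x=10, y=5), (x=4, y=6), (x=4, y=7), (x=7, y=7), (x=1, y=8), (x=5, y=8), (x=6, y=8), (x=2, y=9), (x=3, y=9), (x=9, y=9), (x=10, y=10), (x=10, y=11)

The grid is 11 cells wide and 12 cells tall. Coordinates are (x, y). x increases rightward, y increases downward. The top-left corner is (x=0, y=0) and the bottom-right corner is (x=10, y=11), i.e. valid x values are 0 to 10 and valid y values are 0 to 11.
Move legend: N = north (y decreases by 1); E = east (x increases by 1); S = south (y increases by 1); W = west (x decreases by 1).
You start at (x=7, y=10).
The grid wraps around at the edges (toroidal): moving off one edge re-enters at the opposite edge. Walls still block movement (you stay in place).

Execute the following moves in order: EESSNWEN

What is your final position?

Start: (x=7, y=10)
  E (east): (x=7, y=10) -> (x=8, y=10)
  E (east): (x=8, y=10) -> (x=9, y=10)
  S (south): (x=9, y=10) -> (x=9, y=11)
  S (south): blocked, stay at (x=9, y=11)
  N (north): (x=9, y=11) -> (x=9, y=10)
  W (west): (x=9, y=10) -> (x=8, y=10)
  E (east): (x=8, y=10) -> (x=9, y=10)
  N (north): blocked, stay at (x=9, y=10)
Final: (x=9, y=10)

Answer: Final position: (x=9, y=10)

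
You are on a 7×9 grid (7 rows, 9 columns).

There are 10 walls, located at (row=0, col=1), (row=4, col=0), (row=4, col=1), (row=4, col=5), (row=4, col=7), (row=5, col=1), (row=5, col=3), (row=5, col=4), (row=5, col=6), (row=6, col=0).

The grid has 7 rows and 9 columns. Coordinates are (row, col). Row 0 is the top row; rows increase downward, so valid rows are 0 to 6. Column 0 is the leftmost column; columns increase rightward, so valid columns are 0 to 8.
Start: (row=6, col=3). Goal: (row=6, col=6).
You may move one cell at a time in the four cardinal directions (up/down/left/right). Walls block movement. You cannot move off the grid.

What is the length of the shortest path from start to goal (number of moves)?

Answer: Shortest path length: 3

Derivation:
BFS from (row=6, col=3) until reaching (row=6, col=6):
  Distance 0: (row=6, col=3)
  Distance 1: (row=6, col=2), (row=6, col=4)
  Distance 2: (row=5, col=2), (row=6, col=1), (row=6, col=5)
  Distance 3: (row=4, col=2), (row=5, col=5), (row=6, col=6)  <- goal reached here
One shortest path (3 moves): (row=6, col=3) -> (row=6, col=4) -> (row=6, col=5) -> (row=6, col=6)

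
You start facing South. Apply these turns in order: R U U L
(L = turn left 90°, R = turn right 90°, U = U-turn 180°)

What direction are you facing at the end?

Start: South
  R (right (90° clockwise)) -> West
  U (U-turn (180°)) -> East
  U (U-turn (180°)) -> West
  L (left (90° counter-clockwise)) -> South
Final: South

Answer: Final heading: South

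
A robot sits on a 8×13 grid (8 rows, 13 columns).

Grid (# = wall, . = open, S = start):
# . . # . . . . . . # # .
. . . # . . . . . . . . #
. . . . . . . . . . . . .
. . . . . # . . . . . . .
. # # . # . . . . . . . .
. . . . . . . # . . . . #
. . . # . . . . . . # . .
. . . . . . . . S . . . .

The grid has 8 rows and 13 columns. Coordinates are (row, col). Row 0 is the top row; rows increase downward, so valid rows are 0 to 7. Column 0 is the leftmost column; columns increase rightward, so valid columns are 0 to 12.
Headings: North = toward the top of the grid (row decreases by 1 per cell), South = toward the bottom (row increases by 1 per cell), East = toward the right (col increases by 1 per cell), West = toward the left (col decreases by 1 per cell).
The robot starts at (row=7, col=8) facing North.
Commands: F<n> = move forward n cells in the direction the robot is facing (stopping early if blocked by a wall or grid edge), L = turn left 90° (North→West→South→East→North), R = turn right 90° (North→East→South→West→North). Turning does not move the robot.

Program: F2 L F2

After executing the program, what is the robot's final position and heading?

Answer: Final position: (row=5, col=8), facing West

Derivation:
Start: (row=7, col=8), facing North
  F2: move forward 2, now at (row=5, col=8)
  L: turn left, now facing West
  F2: move forward 0/2 (blocked), now at (row=5, col=8)
Final: (row=5, col=8), facing West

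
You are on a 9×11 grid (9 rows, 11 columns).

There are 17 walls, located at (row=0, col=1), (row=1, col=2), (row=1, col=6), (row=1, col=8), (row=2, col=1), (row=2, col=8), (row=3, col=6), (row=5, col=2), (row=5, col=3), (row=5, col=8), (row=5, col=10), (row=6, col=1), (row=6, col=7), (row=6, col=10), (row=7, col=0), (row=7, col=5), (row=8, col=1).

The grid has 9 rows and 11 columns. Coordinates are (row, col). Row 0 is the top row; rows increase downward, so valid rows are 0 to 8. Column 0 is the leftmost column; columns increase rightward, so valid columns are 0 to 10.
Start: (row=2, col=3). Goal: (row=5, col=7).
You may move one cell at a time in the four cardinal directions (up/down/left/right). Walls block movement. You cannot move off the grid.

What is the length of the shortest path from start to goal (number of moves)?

BFS from (row=2, col=3) until reaching (row=5, col=7):
  Distance 0: (row=2, col=3)
  Distance 1: (row=1, col=3), (row=2, col=2), (row=2, col=4), (row=3, col=3)
  Distance 2: (row=0, col=3), (row=1, col=4), (row=2, col=5), (row=3, col=2), (row=3, col=4), (row=4, col=3)
  Distance 3: (row=0, col=2), (row=0, col=4), (row=1, col=5), (row=2, col=6), (row=3, col=1), (row=3, col=5), (row=4, col=2), (row=4, col=4)
  Distance 4: (row=0, col=5), (row=2, col=7), (row=3, col=0), (row=4, col=1), (row=4, col=5), (row=5, col=4)
  Distance 5: (row=0, col=6), (row=1, col=7), (row=2, col=0), (row=3, col=7), (row=4, col=0), (row=4, col=6), (row=5, col=1), (row=5, col=5), (row=6, col=4)
  Distance 6: (row=0, col=7), (row=1, col=0), (row=3, col=8), (row=4, col=7), (row=5, col=0), (row=5, col=6), (row=6, col=3), (row=6, col=5), (row=7, col=4)
  Distance 7: (row=0, col=0), (row=0, col=8), (row=1, col=1), (row=3, col=9), (row=4, col=8), (row=5, col=7), (row=6, col=0), (row=6, col=2), (row=6, col=6), (row=7, col=3), (row=8, col=4)  <- goal reached here
One shortest path (7 moves): (row=2, col=3) -> (row=2, col=4) -> (row=2, col=5) -> (row=2, col=6) -> (row=2, col=7) -> (row=3, col=7) -> (row=4, col=7) -> (row=5, col=7)

Answer: Shortest path length: 7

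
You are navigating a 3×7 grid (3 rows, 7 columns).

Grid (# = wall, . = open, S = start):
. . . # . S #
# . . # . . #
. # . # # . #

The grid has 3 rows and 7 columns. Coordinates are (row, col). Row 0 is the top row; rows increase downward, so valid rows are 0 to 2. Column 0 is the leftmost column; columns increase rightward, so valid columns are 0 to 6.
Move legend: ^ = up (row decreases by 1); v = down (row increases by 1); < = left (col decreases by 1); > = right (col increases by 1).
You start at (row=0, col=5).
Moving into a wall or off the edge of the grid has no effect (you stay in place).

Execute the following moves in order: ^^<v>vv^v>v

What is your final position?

Answer: Final position: (row=2, col=5)

Derivation:
Start: (row=0, col=5)
  ^ (up): blocked, stay at (row=0, col=5)
  ^ (up): blocked, stay at (row=0, col=5)
  < (left): (row=0, col=5) -> (row=0, col=4)
  v (down): (row=0, col=4) -> (row=1, col=4)
  > (right): (row=1, col=4) -> (row=1, col=5)
  v (down): (row=1, col=5) -> (row=2, col=5)
  v (down): blocked, stay at (row=2, col=5)
  ^ (up): (row=2, col=5) -> (row=1, col=5)
  v (down): (row=1, col=5) -> (row=2, col=5)
  > (right): blocked, stay at (row=2, col=5)
  v (down): blocked, stay at (row=2, col=5)
Final: (row=2, col=5)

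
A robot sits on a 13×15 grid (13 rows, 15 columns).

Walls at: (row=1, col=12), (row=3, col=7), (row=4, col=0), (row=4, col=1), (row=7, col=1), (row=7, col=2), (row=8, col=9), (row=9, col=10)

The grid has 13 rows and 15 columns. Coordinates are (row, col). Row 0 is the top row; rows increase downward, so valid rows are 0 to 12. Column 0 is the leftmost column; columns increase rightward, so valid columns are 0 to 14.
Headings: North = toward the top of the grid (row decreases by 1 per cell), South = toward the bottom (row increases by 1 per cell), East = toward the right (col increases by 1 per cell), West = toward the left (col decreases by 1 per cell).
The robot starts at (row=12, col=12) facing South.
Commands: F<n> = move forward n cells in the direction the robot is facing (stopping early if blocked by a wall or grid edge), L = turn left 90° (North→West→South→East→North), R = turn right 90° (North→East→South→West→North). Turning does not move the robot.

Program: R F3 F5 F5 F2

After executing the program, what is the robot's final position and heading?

Start: (row=12, col=12), facing South
  R: turn right, now facing West
  F3: move forward 3, now at (row=12, col=9)
  F5: move forward 5, now at (row=12, col=4)
  F5: move forward 4/5 (blocked), now at (row=12, col=0)
  F2: move forward 0/2 (blocked), now at (row=12, col=0)
Final: (row=12, col=0), facing West

Answer: Final position: (row=12, col=0), facing West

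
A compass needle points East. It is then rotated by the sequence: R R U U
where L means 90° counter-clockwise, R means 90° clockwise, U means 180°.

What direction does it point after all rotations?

Start: East
  R (right (90° clockwise)) -> South
  R (right (90° clockwise)) -> West
  U (U-turn (180°)) -> East
  U (U-turn (180°)) -> West
Final: West

Answer: Final heading: West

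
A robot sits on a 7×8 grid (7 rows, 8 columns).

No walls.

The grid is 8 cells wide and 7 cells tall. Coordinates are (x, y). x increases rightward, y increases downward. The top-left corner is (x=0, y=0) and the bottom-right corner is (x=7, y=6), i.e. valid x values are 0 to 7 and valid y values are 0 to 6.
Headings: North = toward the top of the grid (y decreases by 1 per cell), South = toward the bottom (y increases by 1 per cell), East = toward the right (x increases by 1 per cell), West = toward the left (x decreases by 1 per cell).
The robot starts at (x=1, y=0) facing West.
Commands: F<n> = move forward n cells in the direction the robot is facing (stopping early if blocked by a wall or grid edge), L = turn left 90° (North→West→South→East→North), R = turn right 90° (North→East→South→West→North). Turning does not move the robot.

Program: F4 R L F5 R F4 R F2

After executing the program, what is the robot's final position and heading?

Answer: Final position: (x=2, y=0), facing East

Derivation:
Start: (x=1, y=0), facing West
  F4: move forward 1/4 (blocked), now at (x=0, y=0)
  R: turn right, now facing North
  L: turn left, now facing West
  F5: move forward 0/5 (blocked), now at (x=0, y=0)
  R: turn right, now facing North
  F4: move forward 0/4 (blocked), now at (x=0, y=0)
  R: turn right, now facing East
  F2: move forward 2, now at (x=2, y=0)
Final: (x=2, y=0), facing East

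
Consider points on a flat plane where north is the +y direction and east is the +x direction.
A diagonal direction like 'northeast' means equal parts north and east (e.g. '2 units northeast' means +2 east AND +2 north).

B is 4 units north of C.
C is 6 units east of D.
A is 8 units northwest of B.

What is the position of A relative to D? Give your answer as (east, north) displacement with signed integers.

Place D at the origin (east=0, north=0).
  C is 6 units east of D: delta (east=+6, north=+0); C at (east=6, north=0).
  B is 4 units north of C: delta (east=+0, north=+4); B at (east=6, north=4).
  A is 8 units northwest of B: delta (east=-8, north=+8); A at (east=-2, north=12).
Therefore A relative to D: (east=-2, north=12).

Answer: A is at (east=-2, north=12) relative to D.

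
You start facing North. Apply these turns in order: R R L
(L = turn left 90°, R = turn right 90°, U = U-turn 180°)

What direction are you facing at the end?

Answer: Final heading: East

Derivation:
Start: North
  R (right (90° clockwise)) -> East
  R (right (90° clockwise)) -> South
  L (left (90° counter-clockwise)) -> East
Final: East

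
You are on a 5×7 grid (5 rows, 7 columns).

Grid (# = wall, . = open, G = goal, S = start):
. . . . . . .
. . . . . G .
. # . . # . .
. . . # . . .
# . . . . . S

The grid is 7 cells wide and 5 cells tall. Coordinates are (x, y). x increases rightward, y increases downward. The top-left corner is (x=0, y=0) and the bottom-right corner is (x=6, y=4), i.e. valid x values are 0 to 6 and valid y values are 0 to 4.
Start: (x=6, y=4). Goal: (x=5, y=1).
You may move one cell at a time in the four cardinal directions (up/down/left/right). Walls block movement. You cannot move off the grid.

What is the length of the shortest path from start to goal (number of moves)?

Answer: Shortest path length: 4

Derivation:
BFS from (x=6, y=4) until reaching (x=5, y=1):
  Distance 0: (x=6, y=4)
  Distance 1: (x=6, y=3), (x=5, y=4)
  Distance 2: (x=6, y=2), (x=5, y=3), (x=4, y=4)
  Distance 3: (x=6, y=1), (x=5, y=2), (x=4, y=3), (x=3, y=4)
  Distance 4: (x=6, y=0), (x=5, y=1), (x=2, y=4)  <- goal reached here
One shortest path (4 moves): (x=6, y=4) -> (x=5, y=4) -> (x=5, y=3) -> (x=5, y=2) -> (x=5, y=1)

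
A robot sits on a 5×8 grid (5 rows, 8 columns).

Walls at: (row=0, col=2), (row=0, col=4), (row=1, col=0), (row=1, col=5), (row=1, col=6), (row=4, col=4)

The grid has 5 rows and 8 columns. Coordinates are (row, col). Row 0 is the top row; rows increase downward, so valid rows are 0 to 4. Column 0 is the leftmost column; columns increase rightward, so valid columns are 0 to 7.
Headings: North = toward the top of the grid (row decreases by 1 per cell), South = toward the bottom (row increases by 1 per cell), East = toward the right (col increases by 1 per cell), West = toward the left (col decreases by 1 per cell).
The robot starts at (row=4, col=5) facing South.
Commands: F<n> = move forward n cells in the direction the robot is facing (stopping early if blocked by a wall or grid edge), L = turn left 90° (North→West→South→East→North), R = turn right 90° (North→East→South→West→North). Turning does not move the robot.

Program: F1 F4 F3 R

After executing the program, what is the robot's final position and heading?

Start: (row=4, col=5), facing South
  F1: move forward 0/1 (blocked), now at (row=4, col=5)
  F4: move forward 0/4 (blocked), now at (row=4, col=5)
  F3: move forward 0/3 (blocked), now at (row=4, col=5)
  R: turn right, now facing West
Final: (row=4, col=5), facing West

Answer: Final position: (row=4, col=5), facing West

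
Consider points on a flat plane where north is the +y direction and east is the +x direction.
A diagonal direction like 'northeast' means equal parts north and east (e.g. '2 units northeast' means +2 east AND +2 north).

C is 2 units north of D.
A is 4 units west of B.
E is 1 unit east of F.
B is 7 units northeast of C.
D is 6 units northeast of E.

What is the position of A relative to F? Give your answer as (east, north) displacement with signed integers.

Place F at the origin (east=0, north=0).
  E is 1 unit east of F: delta (east=+1, north=+0); E at (east=1, north=0).
  D is 6 units northeast of E: delta (east=+6, north=+6); D at (east=7, north=6).
  C is 2 units north of D: delta (east=+0, north=+2); C at (east=7, north=8).
  B is 7 units northeast of C: delta (east=+7, north=+7); B at (east=14, north=15).
  A is 4 units west of B: delta (east=-4, north=+0); A at (east=10, north=15).
Therefore A relative to F: (east=10, north=15).

Answer: A is at (east=10, north=15) relative to F.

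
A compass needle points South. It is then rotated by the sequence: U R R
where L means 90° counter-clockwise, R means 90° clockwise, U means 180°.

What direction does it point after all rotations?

Answer: Final heading: South

Derivation:
Start: South
  U (U-turn (180°)) -> North
  R (right (90° clockwise)) -> East
  R (right (90° clockwise)) -> South
Final: South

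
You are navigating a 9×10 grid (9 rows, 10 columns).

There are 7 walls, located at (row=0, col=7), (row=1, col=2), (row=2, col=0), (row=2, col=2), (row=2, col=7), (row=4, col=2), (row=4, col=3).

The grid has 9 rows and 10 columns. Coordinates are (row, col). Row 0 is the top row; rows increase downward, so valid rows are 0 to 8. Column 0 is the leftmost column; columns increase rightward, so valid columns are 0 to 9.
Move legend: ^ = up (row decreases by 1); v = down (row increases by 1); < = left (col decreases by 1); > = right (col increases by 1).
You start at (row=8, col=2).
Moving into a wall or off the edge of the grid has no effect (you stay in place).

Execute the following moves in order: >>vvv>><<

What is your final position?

Answer: Final position: (row=8, col=4)

Derivation:
Start: (row=8, col=2)
  > (right): (row=8, col=2) -> (row=8, col=3)
  > (right): (row=8, col=3) -> (row=8, col=4)
  [×3]v (down): blocked, stay at (row=8, col=4)
  > (right): (row=8, col=4) -> (row=8, col=5)
  > (right): (row=8, col=5) -> (row=8, col=6)
  < (left): (row=8, col=6) -> (row=8, col=5)
  < (left): (row=8, col=5) -> (row=8, col=4)
Final: (row=8, col=4)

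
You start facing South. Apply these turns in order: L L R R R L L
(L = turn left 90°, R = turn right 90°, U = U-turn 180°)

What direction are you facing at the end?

Start: South
  L (left (90° counter-clockwise)) -> East
  L (left (90° counter-clockwise)) -> North
  R (right (90° clockwise)) -> East
  R (right (90° clockwise)) -> South
  R (right (90° clockwise)) -> West
  L (left (90° counter-clockwise)) -> South
  L (left (90° counter-clockwise)) -> East
Final: East

Answer: Final heading: East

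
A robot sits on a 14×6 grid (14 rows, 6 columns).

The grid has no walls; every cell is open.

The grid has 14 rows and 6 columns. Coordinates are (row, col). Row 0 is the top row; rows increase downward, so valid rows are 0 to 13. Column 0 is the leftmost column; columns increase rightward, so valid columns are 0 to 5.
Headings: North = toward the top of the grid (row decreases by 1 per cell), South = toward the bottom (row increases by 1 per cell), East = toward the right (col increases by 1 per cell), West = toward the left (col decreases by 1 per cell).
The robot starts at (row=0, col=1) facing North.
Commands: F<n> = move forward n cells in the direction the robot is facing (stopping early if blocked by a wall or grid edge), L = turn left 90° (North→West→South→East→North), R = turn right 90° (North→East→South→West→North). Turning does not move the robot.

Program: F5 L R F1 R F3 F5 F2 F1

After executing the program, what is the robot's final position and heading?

Start: (row=0, col=1), facing North
  F5: move forward 0/5 (blocked), now at (row=0, col=1)
  L: turn left, now facing West
  R: turn right, now facing North
  F1: move forward 0/1 (blocked), now at (row=0, col=1)
  R: turn right, now facing East
  F3: move forward 3, now at (row=0, col=4)
  F5: move forward 1/5 (blocked), now at (row=0, col=5)
  F2: move forward 0/2 (blocked), now at (row=0, col=5)
  F1: move forward 0/1 (blocked), now at (row=0, col=5)
Final: (row=0, col=5), facing East

Answer: Final position: (row=0, col=5), facing East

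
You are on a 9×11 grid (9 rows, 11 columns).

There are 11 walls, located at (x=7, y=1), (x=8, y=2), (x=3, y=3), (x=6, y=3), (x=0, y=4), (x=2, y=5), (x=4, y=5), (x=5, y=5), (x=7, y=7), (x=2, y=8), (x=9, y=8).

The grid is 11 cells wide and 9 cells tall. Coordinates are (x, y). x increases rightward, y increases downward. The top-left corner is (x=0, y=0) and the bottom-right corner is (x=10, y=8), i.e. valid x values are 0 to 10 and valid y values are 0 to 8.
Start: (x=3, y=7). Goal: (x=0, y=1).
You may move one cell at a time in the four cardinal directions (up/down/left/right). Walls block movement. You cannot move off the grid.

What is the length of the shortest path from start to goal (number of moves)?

BFS from (x=3, y=7) until reaching (x=0, y=1):
  Distance 0: (x=3, y=7)
  Distance 1: (x=3, y=6), (x=2, y=7), (x=4, y=7), (x=3, y=8)
  Distance 2: (x=3, y=5), (x=2, y=6), (x=4, y=6), (x=1, y=7), (x=5, y=7), (x=4, y=8)
  Distance 3: (x=3, y=4), (x=1, y=6), (x=5, y=6), (x=0, y=7), (x=6, y=7), (x=1, y=8), (x=5, y=8)
  Distance 4: (x=2, y=4), (x=4, y=4), (x=1, y=5), (x=0, y=6), (x=6, y=6), (x=0, y=8), (x=6, y=8)
  Distance 5: (x=2, y=3), (x=4, y=3), (x=1, y=4), (x=5, y=4), (x=0, y=5), (x=6, y=5), (x=7, y=6), (x=7, y=8)
  Distance 6: (x=2, y=2), (x=4, y=2), (x=1, y=3), (x=5, y=3), (x=6, y=4), (x=7, y=5), (x=8, y=6), (x=8, y=8)
  Distance 7: (x=2, y=1), (x=4, y=1), (x=1, y=2), (x=3, y=2), (x=5, y=2), (x=0, y=3), (x=7, y=4), (x=8, y=5), (x=9, y=6), (x=8, y=7)
  Distance 8: (x=2, y=0), (x=4, y=0), (x=1, y=1), (x=3, y=1), (x=5, y=1), (x=0, y=2), (x=6, y=2), (x=7, y=3), (x=8, y=4), (x=9, y=5), (x=10, y=6), (x=9, y=7)
  Distance 9: (x=1, y=0), (x=3, y=0), (x=5, y=0), (x=0, y=1), (x=6, y=1), (x=7, y=2), (x=8, y=3), (x=9, y=4), (x=10, y=5), (x=10, y=7)  <- goal reached here
One shortest path (9 moves): (x=3, y=7) -> (x=2, y=7) -> (x=1, y=7) -> (x=1, y=6) -> (x=1, y=5) -> (x=1, y=4) -> (x=1, y=3) -> (x=0, y=3) -> (x=0, y=2) -> (x=0, y=1)

Answer: Shortest path length: 9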